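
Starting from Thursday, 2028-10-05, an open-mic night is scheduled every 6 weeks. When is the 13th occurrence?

The 13th occurrence is 12 intervals after the first: 12 × 42 = 504 days after 2028-10-05.
October has 31 days — 26 days to the end of October leaves 478.
From end of October to end of 2028 is 61 days (417 left).
2029 has 365 days (52 left).
January has 31 days (21 left).
21 days into February → 2030-02-21.

2030-02-21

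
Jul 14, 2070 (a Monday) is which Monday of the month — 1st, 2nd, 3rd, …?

Day 14 falls in week ⌈14/7⌉ of the month.
Days 1–7 hold the 1st Monday, 8–14 the 2nd, 15–21 the 3rd, 22–28 the 4th, 29–31 the 5th.
14 is in the range for the 2nd.

2nd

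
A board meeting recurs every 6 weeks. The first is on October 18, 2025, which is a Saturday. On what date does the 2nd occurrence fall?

The 2nd occurrence is 1 interval after the first: 1 × 42 = 42 days after October 18, 2025.
October has 31 days — 13 days to the end of October leaves 29.
29 days into November → November 29, 2025.

November 29, 2025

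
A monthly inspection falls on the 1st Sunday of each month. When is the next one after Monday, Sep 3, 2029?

Oct 7, 2029

Sep 2029 starts on a Saturday, so its 1st Sunday is Sep 2, 2029 (1 day in).
That is not after Sep 3, 2029, so look at Oct 2029.
Oct 2029 starts on a Monday, so its 1st Sunday is Oct 7, 2029 (6 days in).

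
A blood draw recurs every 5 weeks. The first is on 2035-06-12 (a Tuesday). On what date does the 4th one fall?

2035-09-25

The 4th occurrence is 3 intervals after the first: 3 × 35 = 105 days after 2035-06-12.
June has 30 days — 18 days to the end of June leaves 87.
July has 31 days (56 left).
August has 31 days (25 left).
25 days into September → 2035-09-25.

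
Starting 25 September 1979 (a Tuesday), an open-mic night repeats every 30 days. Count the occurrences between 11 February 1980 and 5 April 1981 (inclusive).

14

Occurrences land 30·i days after 25 September 1979 for i = 0, 1, 2, …
11 February 1980 is 139 days after the start; 139 ÷ 30 = 4 remainder 19; since the remainder is 19, round up to i = 5. First occurrence in the window: #6 on 22 February 1980 (5×30 = 150 days in).
5 April 1981 is 558 days after the start; 558 ÷ 30 = 18 remainder 18. Last occurrence in the window: #19 on 18 March 1981.
Occurrences #6 through #19: 14 in total.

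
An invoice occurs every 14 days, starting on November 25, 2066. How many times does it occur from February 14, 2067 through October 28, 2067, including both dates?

19

Occurrences land 14·i days after November 25, 2066 for i = 0, 1, 2, …
February 14, 2067 is 81 days after the start; 81 ÷ 14 = 5 remainder 11; since the remainder is 11, round up to i = 6. First occurrence in the window: #7 on February 17, 2067 (6×14 = 84 days in).
October 28, 2067 is 337 days after the start; 337 ÷ 14 = 24 remainder 1. Last occurrence in the window: #25 on October 27, 2067.
Occurrences #7 through #25: 19 in total.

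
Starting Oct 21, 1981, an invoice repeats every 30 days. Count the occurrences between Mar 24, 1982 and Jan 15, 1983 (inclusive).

10

Occurrences land 30·i days after Oct 21, 1981 for i = 0, 1, 2, …
Mar 24, 1982 is 154 days after the start; 154 ÷ 30 = 5 remainder 4; since the remainder is 4, round up to i = 6. First occurrence in the window: #7 on Apr 19, 1982 (6×30 = 180 days in).
Jan 15, 1983 is 451 days after the start; 451 ÷ 30 = 15 remainder 1. Last occurrence in the window: #16 on Jan 14, 1983.
Occurrences #7 through #16: 10 in total.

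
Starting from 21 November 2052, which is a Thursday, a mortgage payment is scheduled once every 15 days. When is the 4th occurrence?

The 4th occurrence is 3 intervals after the first: 3 × 15 = 45 days after 21 November 2052.
November has 30 days — 9 days to the end of November leaves 36.
December has 31 days (5 left).
5 days into January → 5 January 2053.

5 January 2053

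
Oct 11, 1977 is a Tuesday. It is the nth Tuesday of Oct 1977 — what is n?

Day 11 falls in week ⌈11/7⌉ of the month.
Days 1–7 hold the 1st Tuesday, 8–14 the 2nd, 15–21 the 3rd, 22–28 the 4th, 29–31 the 5th.
11 is in the range for the 2nd.

2nd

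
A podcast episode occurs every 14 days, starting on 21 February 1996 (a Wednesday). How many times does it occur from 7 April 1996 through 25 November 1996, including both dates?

Occurrences land 14·i days after 21 February 1996 for i = 0, 1, 2, …
7 April 1996 is 46 days after the start; 46 ÷ 14 = 3 remainder 4; since the remainder is 4, round up to i = 4. First occurrence in the window: #5 on 17 April 1996 (4×14 = 56 days in).
25 November 1996 is 278 days after the start; 278 ÷ 14 = 19 remainder 12. Last occurrence in the window: #20 on 13 November 1996.
Occurrences #5 through #20: 16 in total.

16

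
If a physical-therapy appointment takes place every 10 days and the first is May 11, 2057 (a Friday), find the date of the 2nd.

May 21, 2057

The 2nd occurrence is 1 interval after the first: 1 × 10 = 10 days after May 11, 2057.
10 days later is May 21, 2057.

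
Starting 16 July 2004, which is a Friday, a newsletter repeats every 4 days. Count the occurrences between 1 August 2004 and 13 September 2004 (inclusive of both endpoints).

11

Occurrences land 4·i days after 16 July 2004 for i = 0, 1, 2, …
1 August 2004 is 16 days after the start; 16 ÷ 4 = 4 remainder 0. First occurrence in the window: #5 on 1 August 2004 (4×4 = 16 days in).
13 September 2004 is 59 days after the start; 59 ÷ 4 = 14 remainder 3. Last occurrence in the window: #15 on 10 September 2004.
Occurrences #5 through #15: 11 in total.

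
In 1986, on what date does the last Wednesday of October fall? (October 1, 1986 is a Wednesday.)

October 1986 begins on a Wednesday, so the first Wednesday is October 1.
October 1986 has 31 days. Adding weeks: 1, 8, 15, 22, 29 — the last one ≤ 31 is the 29th.

29 October 1986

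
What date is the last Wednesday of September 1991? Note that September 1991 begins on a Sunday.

September 1991 begins on a Sunday, so the first Wednesday is September 4 (3 days later).
September 1991 has 30 days. Adding weeks: 4, 11, 18, 25 — the last one ≤ 30 is the 25th.

1991-09-25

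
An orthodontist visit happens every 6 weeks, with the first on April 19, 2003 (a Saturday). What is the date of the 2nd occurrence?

The 2nd occurrence is 1 interval after the first: 1 × 42 = 42 days after April 19, 2003.
April has 30 days — 11 days to the end of April leaves 31.
31 days into May → May 31, 2003.

May 31, 2003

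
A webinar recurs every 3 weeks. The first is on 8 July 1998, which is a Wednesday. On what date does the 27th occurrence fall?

5 January 2000

The 27th occurrence is 26 intervals after the first: 26 × 21 = 546 days after 8 July 1998.
July has 31 days — 23 days to the end of July leaves 523.
From end of July to end of 1998 is 153 days (370 left).
1999 has 365 days (5 left).
5 days into January → 5 January 2000.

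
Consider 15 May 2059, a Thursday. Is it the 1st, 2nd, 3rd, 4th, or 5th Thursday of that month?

Day 15 falls in week ⌈15/7⌉ of the month.
Days 1–7 hold the 1st Thursday, 8–14 the 2nd, 15–21 the 3rd, 22–28 the 4th, 29–31 the 5th.
15 is in the range for the 3rd.

3rd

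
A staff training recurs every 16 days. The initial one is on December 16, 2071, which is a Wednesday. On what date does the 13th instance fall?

The 13th occurrence is 12 intervals after the first: 12 × 16 = 192 days after December 16, 2071.
December has 31 days — 15 days to the end of December leaves 177.
January has 31 days (146 left).
February has 29 days (117 left).
March has 31 days (86 left).
April has 30 days (56 left).
May has 31 days (25 left).
25 days into June → June 25, 2072.

June 25, 2072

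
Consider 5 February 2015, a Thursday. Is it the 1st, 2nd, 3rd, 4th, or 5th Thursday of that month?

1st

Day 5 falls in week ⌈5/7⌉ of the month.
Days 1–7 hold the 1st Thursday, 8–14 the 2nd, 15–21 the 3rd, 22–28 the 4th, 29–31 the 5th.
5 is in the range for the 1st.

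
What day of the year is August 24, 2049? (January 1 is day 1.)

236

Days in months before August: 31 + 28 + 31 + 30 + 31 + 30 + 31 = 212.
Plus 24 days into August → day 236.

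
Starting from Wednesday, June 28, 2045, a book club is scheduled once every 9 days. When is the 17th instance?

November 19, 2045

The 17th occurrence is 16 intervals after the first: 16 × 9 = 144 days after June 28, 2045.
June has 30 days — 2 days to the end of June leaves 142.
July has 31 days (111 left).
August has 31 days (80 left).
September has 30 days (50 left).
October has 31 days (19 left).
19 days into November → November 19, 2045.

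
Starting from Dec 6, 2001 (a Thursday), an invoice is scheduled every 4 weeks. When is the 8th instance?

The 8th occurrence is 7 intervals after the first: 7 × 28 = 196 days after Dec 6, 2001.
Dec has 31 days — 25 days to the end of Dec leaves 171.
Jan has 31 days (140 left).
Feb has 28 days (112 left).
Mar has 31 days (81 left).
Apr has 30 days (51 left).
May has 31 days (20 left).
20 days into Jun → Jun 20, 2002.

Jun 20, 2002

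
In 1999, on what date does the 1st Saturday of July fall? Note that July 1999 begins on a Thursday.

3 July 1999

July 1999 begins on a Thursday, so the first Saturday is July 3 (2 days later).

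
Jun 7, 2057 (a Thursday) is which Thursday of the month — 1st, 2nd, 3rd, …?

1st

Day 7 falls in week ⌈7/7⌉ of the month.
Days 1–7 hold the 1st Thursday, 8–14 the 2nd, 15–21 the 3rd, 22–28 the 4th, 29–31 the 5th.
7 is in the range for the 1st.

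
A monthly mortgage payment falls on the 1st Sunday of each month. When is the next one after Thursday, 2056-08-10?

2056-09-03

August 2056 starts on a Tuesday, so its 1st Sunday is 2056-08-06 (5 days in).
That is not after 2056-08-10, so look at September 2056.
September 2056 starts on a Friday, so its 1st Sunday is 2056-09-03 (2 days in).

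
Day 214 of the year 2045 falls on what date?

Aug 2, 2045

Jan has 31 days (214 − 31 = 183 remain).
Feb has 28 days (183 − 28 = 155 remain).
Mar has 31 days (155 − 31 = 124 remain).
Apr has 30 days (124 − 30 = 94 remain).
May has 31 days (94 − 31 = 63 remain).
Jun has 30 days (63 − 30 = 33 remain).
Jul has 31 days (33 − 31 = 2 remain).
2 into Aug → Aug 2.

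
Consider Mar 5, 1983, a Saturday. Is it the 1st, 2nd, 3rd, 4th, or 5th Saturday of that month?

Day 5 falls in week ⌈5/7⌉ of the month.
Days 1–7 hold the 1st Saturday, 8–14 the 2nd, 15–21 the 3rd, 22–28 the 4th, 29–31 the 5th.
5 is in the range for the 1st.

1st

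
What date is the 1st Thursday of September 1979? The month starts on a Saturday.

September 1979 begins on a Saturday, so the first Thursday is September 6 (5 days later).

6 September 1979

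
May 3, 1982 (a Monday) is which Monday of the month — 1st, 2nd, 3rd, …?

Day 3 falls in week ⌈3/7⌉ of the month.
Days 1–7 hold the 1st Monday, 8–14 the 2nd, 15–21 the 3rd, 22–28 the 4th, 29–31 the 5th.
3 is in the range for the 1st.

1st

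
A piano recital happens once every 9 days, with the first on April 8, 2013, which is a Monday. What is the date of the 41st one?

April 3, 2014

The 41st occurrence is 40 intervals after the first: 40 × 9 = 360 days after April 8, 2013.
April has 30 days — 22 days to the end of April leaves 338.
May has 31 days (307 left).
June has 30 days (277 left).
July has 31 days (246 left).
August has 31 days (215 left).
September has 30 days (185 left).
October has 31 days (154 left).
November has 30 days (124 left).
December has 31 days (93 left).
January has 31 days (62 left).
February has 28 days (34 left).
March has 31 days (3 left).
3 days into April → April 3, 2014.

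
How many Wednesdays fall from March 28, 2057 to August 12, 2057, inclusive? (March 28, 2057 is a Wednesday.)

20

March 28, 2057 is a Wednesday; the first Wednesday on or after it is March 28, 2057.
From March 28, 2057 to August 12, 2057: 3 + 30 + 31 + 30 + 31 + 12 = 137 days (rest of March, April, May, June, July, August).
137 ÷ 7 = 19 full weeks with remainder 4, so 19 more Wednesdays after the first → 20.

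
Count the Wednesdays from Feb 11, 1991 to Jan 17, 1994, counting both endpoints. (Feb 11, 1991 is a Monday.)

Feb 11, 1991 is a Monday; the first Wednesday on or after it is Feb 13, 1991 (2 days later).
From Feb 13, 1991 to Jan 17, 1994: 321 + 366 + 365 + 17 = 1069 days (rest of 1991, 1992, 1993, to Jan 17, 1994 in 1994).
1069 ÷ 7 = 152 full weeks with remainder 5, so 152 more Wednesdays after the first → 153.

153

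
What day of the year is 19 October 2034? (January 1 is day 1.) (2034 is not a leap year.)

292

Days in months before October: 31 + 28 + 31 + 30 + 31 + 30 + 31 + 31 + 30 = 273.
Plus 19 days into October → day 292.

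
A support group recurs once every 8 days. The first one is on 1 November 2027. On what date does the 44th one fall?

The 44th occurrence is 43 intervals after the first: 43 × 8 = 344 days after 1 November 2027.
November has 30 days — 29 days to the end of November leaves 315.
December has 31 days (284 left).
January has 31 days (253 left).
February has 29 days (224 left).
March has 31 days (193 left).
April has 30 days (163 left).
May has 31 days (132 left).
June has 30 days (102 left).
July has 31 days (71 left).
August has 31 days (40 left).
September has 30 days (10 left).
10 days into October → 10 October 2028.

10 October 2028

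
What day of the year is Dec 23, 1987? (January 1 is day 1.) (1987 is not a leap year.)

Days in months before Dec: 31 + 28 + 31 + 30 + 31 + 30 + 31 + 31 + 30 + 31 + 30 = 334.
Plus 23 days into Dec → day 357.

357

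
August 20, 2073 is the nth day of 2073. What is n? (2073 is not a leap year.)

Days in months before August: 31 + 28 + 31 + 30 + 31 + 30 + 31 = 212.
Plus 20 days into August → day 232.

232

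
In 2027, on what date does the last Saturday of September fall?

September 25, 2027

The first Saturday of September 2027 is September 4.
September 2027 has 30 days. Adding weeks: 4, 11, 18, 25 — the last one ≤ 30 is the 25th.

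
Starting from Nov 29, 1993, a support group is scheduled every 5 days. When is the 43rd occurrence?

The 43rd occurrence is 42 intervals after the first: 42 × 5 = 210 days after Nov 29, 1993.
Nov has 30 days — 1 day to the end of Nov leaves 209.
Dec has 31 days (178 left).
Jan has 31 days (147 left).
Feb has 28 days (119 left).
Mar has 31 days (88 left).
Apr has 30 days (58 left).
May has 31 days (27 left).
27 days into Jun → Jun 27, 1994.

Jun 27, 1994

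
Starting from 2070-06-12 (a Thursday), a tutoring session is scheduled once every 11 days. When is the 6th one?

2070-08-06

The 6th occurrence is 5 intervals after the first: 5 × 11 = 55 days after 2070-06-12.
June has 30 days — 18 days to the end of June leaves 37.
July has 31 days (6 left).
6 days into August → 2070-08-06.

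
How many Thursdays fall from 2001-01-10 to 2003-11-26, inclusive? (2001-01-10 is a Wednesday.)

150

2001-01-10 is a Wednesday; the first Thursday on or after it is 2001-01-11 (1 day later).
From 2001-01-11 to 2003-11-26: 354 + 365 + 330 = 1049 days (rest of 2001, 2002, to 2003-11-26 in 2003).
1049 ÷ 7 = 149 full weeks with remainder 6, so 149 more Thursdays after the first → 150.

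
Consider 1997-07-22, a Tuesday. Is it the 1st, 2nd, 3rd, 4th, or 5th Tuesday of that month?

Day 22 falls in week ⌈22/7⌉ of the month.
Days 1–7 hold the 1st Tuesday, 8–14 the 2nd, 15–21 the 3rd, 22–28 the 4th, 29–31 the 5th.
22 is in the range for the 4th.

4th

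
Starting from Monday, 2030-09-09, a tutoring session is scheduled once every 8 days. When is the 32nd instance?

The 32nd occurrence is 31 intervals after the first: 31 × 8 = 248 days after 2030-09-09.
September has 30 days — 21 days to the end of September leaves 227.
October has 31 days (196 left).
November has 30 days (166 left).
December has 31 days (135 left).
January has 31 days (104 left).
February has 28 days (76 left).
March has 31 days (45 left).
April has 30 days (15 left).
15 days into May → 2031-05-15.

2031-05-15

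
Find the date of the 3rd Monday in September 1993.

September 1993 begins on a Wednesday, so the first Monday is September 6 (5 days later).
The 3rd Monday is 2 weeks later: 6 + 14 = 20.

1993-09-20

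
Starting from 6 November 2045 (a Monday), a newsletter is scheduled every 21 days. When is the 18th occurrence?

The 18th occurrence is 17 intervals after the first: 17 × 21 = 357 days after 6 November 2045.
November has 30 days — 24 days to the end of November leaves 333.
December has 31 days (302 left).
January has 31 days (271 left).
February has 28 days (243 left).
March has 31 days (212 left).
April has 30 days (182 left).
May has 31 days (151 left).
June has 30 days (121 left).
July has 31 days (90 left).
August has 31 days (59 left).
September has 30 days (29 left).
29 days into October → 29 October 2046.

29 October 2046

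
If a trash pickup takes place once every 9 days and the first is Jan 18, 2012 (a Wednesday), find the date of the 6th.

Mar 3, 2012

The 6th occurrence is 5 intervals after the first: 5 × 9 = 45 days after Jan 18, 2012.
Jan has 31 days — 13 days to the end of Jan leaves 32.
Feb has 29 days (3 left).
3 days into Mar → Mar 3, 2012.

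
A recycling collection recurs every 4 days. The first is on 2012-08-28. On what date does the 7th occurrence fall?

The 7th occurrence is 6 intervals after the first: 6 × 4 = 24 days after 2012-08-28.
August has 31 days — 3 days to the end of August leaves 21.
21 days into September → 2012-09-21.

2012-09-21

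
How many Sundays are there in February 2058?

4

February 1, 2058 is a Friday; the first Sunday on or after it is February 3, 2058 (2 days later).
From February 3, 2058 to February 28, 2058 is 28 − 3 = 25 days.
25 ÷ 7 = 3 full weeks with remainder 4, so 3 more Sundays after the first → 4.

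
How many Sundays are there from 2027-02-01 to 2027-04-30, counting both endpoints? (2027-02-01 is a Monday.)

12

2027-02-01 is a Monday; the first Sunday on or after it is 2027-02-07 (6 days later).
From 2027-02-07 to 2027-04-30: 21 + 31 + 30 = 82 days (rest of February, March, April).
82 ÷ 7 = 11 full weeks with remainder 5, so 11 more Sundays after the first → 12.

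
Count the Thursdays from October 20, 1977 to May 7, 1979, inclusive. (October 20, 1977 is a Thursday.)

81

October 20, 1977 is a Thursday; the first Thursday on or after it is October 20, 1977.
From October 20, 1977 to May 7, 1979: 72 + 365 + 127 = 564 days (rest of 1977, 1978, to May 7, 1979 in 1979).
564 ÷ 7 = 80 full weeks with remainder 4, so 80 more Thursdays after the first → 81.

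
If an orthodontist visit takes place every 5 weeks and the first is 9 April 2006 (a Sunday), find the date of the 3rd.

18 June 2006

The 3rd occurrence is 2 intervals after the first: 2 × 35 = 70 days after 9 April 2006.
April has 30 days — 21 days to the end of April leaves 49.
May has 31 days (18 left).
18 days into June → 18 June 2006.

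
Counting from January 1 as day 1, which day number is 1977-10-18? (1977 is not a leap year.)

291

Days in months before October: 31 + 28 + 31 + 30 + 31 + 30 + 31 + 31 + 30 = 273.
Plus 18 days into October → day 291.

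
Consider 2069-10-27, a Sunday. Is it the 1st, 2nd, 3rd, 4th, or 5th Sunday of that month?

Day 27 falls in week ⌈27/7⌉ of the month.
Days 1–7 hold the 1st Sunday, 8–14 the 2nd, 15–21 the 3rd, 22–28 the 4th, 29–31 the 5th.
27 is in the range for the 4th.

4th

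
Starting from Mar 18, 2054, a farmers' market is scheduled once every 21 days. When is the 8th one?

Aug 12, 2054

The 8th occurrence is 7 intervals after the first: 7 × 21 = 147 days after Mar 18, 2054.
Mar has 31 days — 13 days to the end of Mar leaves 134.
Apr has 30 days (104 left).
May has 31 days (73 left).
Jun has 30 days (43 left).
Jul has 31 days (12 left).
12 days into Aug → Aug 12, 2054.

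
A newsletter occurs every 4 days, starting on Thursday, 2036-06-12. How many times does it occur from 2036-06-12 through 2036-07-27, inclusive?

12

Occurrences land 4·i days after 2036-06-12 for i = 0, 1, 2, …
The window opens on the start date, so the first occurrence inside is #1 on 2036-06-12.
2036-07-27 is 45 days after the start; 45 ÷ 4 = 11 remainder 1. Last occurrence in the window: #12 on 2036-07-26.
Occurrences #1 through #12: 12 in total.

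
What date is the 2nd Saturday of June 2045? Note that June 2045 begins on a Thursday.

June 2045 begins on a Thursday, so the first Saturday is June 3 (2 days later).
The 2nd Saturday is 1 weeks later: 3 + 7 = 10.

10 June 2045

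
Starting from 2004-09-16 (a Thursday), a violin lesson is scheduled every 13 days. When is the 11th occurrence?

2005-01-24

The 11th occurrence is 10 intervals after the first: 10 × 13 = 130 days after 2004-09-16.
September has 30 days — 14 days to the end of September leaves 116.
October has 31 days (85 left).
November has 30 days (55 left).
December has 31 days (24 left).
24 days into January → 2005-01-24.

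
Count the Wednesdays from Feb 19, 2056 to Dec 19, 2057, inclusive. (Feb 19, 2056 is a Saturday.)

Feb 19, 2056 is a Saturday; the first Wednesday on or after it is Feb 23, 2056 (4 days later).
From Feb 23, 2056 to Dec 19, 2057: 312 + 353 = 665 days (rest of 2056, to Dec 19, 2057 in 2057).
665 ÷ 7 = 95 full weeks with remainder 0, so 95 more Wednesdays after the first → 96.

96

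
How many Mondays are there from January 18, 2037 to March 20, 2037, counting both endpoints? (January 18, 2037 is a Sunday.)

January 18, 2037 is a Sunday; the first Monday on or after it is January 19, 2037 (1 day later).
From January 19, 2037 to March 20, 2037: 12 + 28 + 20 = 60 days (rest of January, February, March).
60 ÷ 7 = 8 full weeks with remainder 4, so 8 more Mondays after the first → 9.

9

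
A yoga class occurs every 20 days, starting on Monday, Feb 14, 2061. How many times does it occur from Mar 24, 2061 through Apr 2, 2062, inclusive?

19

Occurrences land 20·i days after Feb 14, 2061 for i = 0, 1, 2, …
Mar 24, 2061 is 38 days after the start; 38 ÷ 20 = 1 remainder 18; since the remainder is 18, round up to i = 2. First occurrence in the window: #3 on Mar 26, 2061 (2×20 = 40 days in).
Apr 2, 2062 is 412 days after the start; 412 ÷ 20 = 20 remainder 12. Last occurrence in the window: #21 on Mar 21, 2062.
Occurrences #3 through #21: 19 in total.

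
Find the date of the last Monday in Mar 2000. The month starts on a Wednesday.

Mar 27, 2000

Mar 2000 begins on a Wednesday, so the first Monday is Mar 6 (5 days later).
Mar 2000 has 31 days. Adding weeks: 6, 13, 20, 27 — the last one ≤ 31 is the 27th.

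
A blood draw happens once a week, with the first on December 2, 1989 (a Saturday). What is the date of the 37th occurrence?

The 37th occurrence is 36 intervals after the first: 36 × 7 = 252 days after December 2, 1989.
December has 31 days — 29 days to the end of December leaves 223.
January has 31 days (192 left).
February has 28 days (164 left).
March has 31 days (133 left).
April has 30 days (103 left).
May has 31 days (72 left).
June has 30 days (42 left).
July has 31 days (11 left).
11 days into August → August 11, 1990.

August 11, 1990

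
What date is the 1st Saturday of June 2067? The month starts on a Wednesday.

June 4, 2067

June 2067 begins on a Wednesday, so the first Saturday is June 4 (3 days later).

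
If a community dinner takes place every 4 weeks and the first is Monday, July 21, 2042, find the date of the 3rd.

The 3rd occurrence is 2 intervals after the first: 2 × 28 = 56 days after July 21, 2042.
July has 31 days — 10 days to the end of July leaves 46.
August has 31 days (15 left).
15 days into September → September 15, 2042.

September 15, 2042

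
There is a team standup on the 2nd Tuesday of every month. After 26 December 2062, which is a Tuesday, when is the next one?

December 2062 starts on a Friday; its first Tuesday is the 5th, so the 2nd Tuesday is the 12th — 12 December 2062.
That is not after 26 December 2062, so look at January 2063.
January 2063 starts on a Monday; its first Tuesday is the 2nd, so the 2nd Tuesday is the 9th — 9 January 2063.

9 January 2063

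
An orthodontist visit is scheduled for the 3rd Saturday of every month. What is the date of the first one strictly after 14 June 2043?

June 2043 starts on a Monday; its first Saturday is the 6th, so the 3rd Saturday is the 20th — 20 June 2043.
20 June 2043 is after 14 June 2043, so that is the next one.

20 June 2043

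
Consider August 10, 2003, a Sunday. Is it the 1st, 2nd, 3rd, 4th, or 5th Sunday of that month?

2nd

Day 10 falls in week ⌈10/7⌉ of the month.
Days 1–7 hold the 1st Sunday, 8–14 the 2nd, 15–21 the 3rd, 22–28 the 4th, 29–31 the 5th.
10 is in the range for the 2nd.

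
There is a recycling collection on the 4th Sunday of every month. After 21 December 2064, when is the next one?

December 2064 starts on a Monday; its first Sunday is the 7th, so the 4th Sunday is the 28th — 28 December 2064.
28 December 2064 is after 21 December 2064, so that is the next one.

28 December 2064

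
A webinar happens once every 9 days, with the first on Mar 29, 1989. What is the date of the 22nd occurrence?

The 22nd occurrence is 21 intervals after the first: 21 × 9 = 189 days after Mar 29, 1989.
Mar has 31 days — 2 days to the end of Mar leaves 187.
Apr has 30 days (157 left).
May has 31 days (126 left).
Jun has 30 days (96 left).
Jul has 31 days (65 left).
Aug has 31 days (34 left).
Sep has 30 days (4 left).
4 days into Oct → Oct 4, 1989.

Oct 4, 1989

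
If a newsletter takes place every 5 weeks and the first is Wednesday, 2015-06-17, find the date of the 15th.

2016-10-19

The 15th occurrence is 14 intervals after the first: 14 × 35 = 490 days after 2015-06-17.
June has 30 days — 13 days to the end of June leaves 477.
From end of June to end of 2015 is 184 days (293 left).
January has 31 days (262 left).
February has 29 days (233 left).
March has 31 days (202 left).
April has 30 days (172 left).
May has 31 days (141 left).
June has 30 days (111 left).
July has 31 days (80 left).
August has 31 days (49 left).
September has 30 days (19 left).
19 days into October → 2016-10-19.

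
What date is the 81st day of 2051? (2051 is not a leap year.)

January has 31 days (81 − 31 = 50 remain).
February has 28 days (50 − 28 = 22 remain).
22 into March → March 22.

March 22, 2051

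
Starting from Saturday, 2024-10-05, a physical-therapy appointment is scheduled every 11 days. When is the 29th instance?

2025-08-09

The 29th occurrence is 28 intervals after the first: 28 × 11 = 308 days after 2024-10-05.
October has 31 days — 26 days to the end of October leaves 282.
November has 30 days (252 left).
December has 31 days (221 left).
January has 31 days (190 left).
February has 28 days (162 left).
March has 31 days (131 left).
April has 30 days (101 left).
May has 31 days (70 left).
June has 30 days (40 left).
July has 31 days (9 left).
9 days into August → 2025-08-09.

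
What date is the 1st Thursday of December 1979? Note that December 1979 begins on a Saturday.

December 1979 begins on a Saturday, so the first Thursday is December 6 (5 days later).

1979-12-06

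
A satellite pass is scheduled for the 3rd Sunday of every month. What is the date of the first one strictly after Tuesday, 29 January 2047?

17 February 2047

January 2047 starts on a Tuesday; its first Sunday is the 6th, so the 3rd Sunday is the 20th — 20 January 2047.
That is not after 29 January 2047, so look at February 2047.
February 2047 starts on a Friday; its first Sunday is the 3rd, so the 3rd Sunday is the 17th — 17 February 2047.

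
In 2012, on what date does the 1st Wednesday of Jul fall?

The first Wednesday of Jul 2012 is Jul 4.

Jul 4, 2012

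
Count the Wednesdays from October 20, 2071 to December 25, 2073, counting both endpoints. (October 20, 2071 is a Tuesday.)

114

October 20, 2071 is a Tuesday; the first Wednesday on or after it is October 21, 2071 (1 day later).
From October 21, 2071 to December 25, 2073: 71 + 366 + 359 = 796 days (rest of 2071, 2072, to December 25, 2073 in 2073).
796 ÷ 7 = 113 full weeks with remainder 5, so 113 more Wednesdays after the first → 114.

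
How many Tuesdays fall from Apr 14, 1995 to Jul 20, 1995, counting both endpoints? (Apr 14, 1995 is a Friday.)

14

Apr 14, 1995 is a Friday; the first Tuesday on or after it is Apr 18, 1995 (4 days later).
From Apr 18, 1995 to Jul 20, 1995: 12 + 31 + 30 + 20 = 93 days (rest of Apr, May, Jun, Jul).
93 ÷ 7 = 13 full weeks with remainder 2, so 13 more Tuesdays after the first → 14.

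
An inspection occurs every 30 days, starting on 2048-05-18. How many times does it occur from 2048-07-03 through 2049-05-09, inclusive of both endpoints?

Occurrences land 30·i days after 2048-05-18 for i = 0, 1, 2, …
2048-07-03 is 46 days after the start; 46 ÷ 30 = 1 remainder 16; since the remainder is 16, round up to i = 2. First occurrence in the window: #3 on 2048-07-17 (2×30 = 60 days in).
2049-05-09 is 356 days after the start; 356 ÷ 30 = 11 remainder 26. Last occurrence in the window: #12 on 2049-04-13.
Occurrences #3 through #12: 10 in total.

10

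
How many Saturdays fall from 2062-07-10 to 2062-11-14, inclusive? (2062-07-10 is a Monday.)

2062-07-10 is a Monday; the first Saturday on or after it is 2062-07-15 (5 days later).
From 2062-07-15 to 2062-11-14: 16 + 31 + 30 + 31 + 14 = 122 days (rest of July, August, September, October, November).
122 ÷ 7 = 17 full weeks with remainder 3, so 17 more Saturdays after the first → 18.

18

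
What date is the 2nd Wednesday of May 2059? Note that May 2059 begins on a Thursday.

May 2059 begins on a Thursday, so the first Wednesday is May 7 (6 days later).
The 2nd Wednesday is 1 weeks later: 7 + 7 = 14.

May 14, 2059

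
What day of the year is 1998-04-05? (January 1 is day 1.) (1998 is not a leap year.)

Days in months before April: 31 + 28 + 31 = 90.
Plus 5 days into April → day 95.

95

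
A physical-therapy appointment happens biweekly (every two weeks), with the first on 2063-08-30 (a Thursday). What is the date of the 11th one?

The 11th occurrence is 10 intervals after the first: 10 × 14 = 140 days after 2063-08-30.
August has 31 days — 1 day to the end of August leaves 139.
September has 30 days (109 left).
October has 31 days (78 left).
November has 30 days (48 left).
December has 31 days (17 left).
17 days into January → 2064-01-17.

2064-01-17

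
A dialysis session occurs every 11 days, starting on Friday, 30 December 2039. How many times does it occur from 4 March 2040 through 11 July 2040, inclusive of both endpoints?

12

Occurrences land 11·i days after 30 December 2039 for i = 0, 1, 2, …
4 March 2040 is 65 days after the start; 65 ÷ 11 = 5 remainder 10; since the remainder is 10, round up to i = 6. First occurrence in the window: #7 on 5 March 2040 (6×11 = 66 days in).
11 July 2040 is 194 days after the start; 194 ÷ 11 = 17 remainder 7. Last occurrence in the window: #18 on 4 July 2040.
Occurrences #7 through #18: 12 in total.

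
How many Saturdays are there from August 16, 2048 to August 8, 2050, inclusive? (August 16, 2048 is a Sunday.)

103

August 16, 2048 is a Sunday; the first Saturday on or after it is August 22, 2048 (6 days later).
From August 22, 2048 to August 8, 2050: 131 + 365 + 220 = 716 days (rest of 2048, 2049, to August 8, 2050 in 2050).
716 ÷ 7 = 102 full weeks with remainder 2, so 102 more Saturdays after the first → 103.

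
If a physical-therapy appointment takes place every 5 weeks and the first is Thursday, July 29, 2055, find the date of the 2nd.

The 2nd occurrence is 1 interval after the first: 1 × 35 = 35 days after July 29, 2055.
July has 31 days — 2 days to the end of July leaves 33.
August has 31 days (2 left).
2 days into September → September 2, 2055.

September 2, 2055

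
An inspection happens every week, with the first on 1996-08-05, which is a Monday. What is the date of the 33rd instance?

1997-03-17

The 33rd occurrence is 32 intervals after the first: 32 × 7 = 224 days after 1996-08-05.
August has 31 days — 26 days to the end of August leaves 198.
September has 30 days (168 left).
October has 31 days (137 left).
November has 30 days (107 left).
December has 31 days (76 left).
January has 31 days (45 left).
February has 28 days (17 left).
17 days into March → 1997-03-17.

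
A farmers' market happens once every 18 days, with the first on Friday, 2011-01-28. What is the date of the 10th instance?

2011-07-09

The 10th occurrence is 9 intervals after the first: 9 × 18 = 162 days after 2011-01-28.
January has 31 days — 3 days to the end of January leaves 159.
February has 28 days (131 left).
March has 31 days (100 left).
April has 30 days (70 left).
May has 31 days (39 left).
June has 30 days (9 left).
9 days into July → 2011-07-09.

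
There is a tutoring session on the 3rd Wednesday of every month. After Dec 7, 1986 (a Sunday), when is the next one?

Dec 1986 starts on a Monday; its first Wednesday is the 3rd, so the 3rd Wednesday is the 17th — Dec 17, 1986.
Dec 17, 1986 is after Dec 7, 1986, so that is the next one.

Dec 17, 1986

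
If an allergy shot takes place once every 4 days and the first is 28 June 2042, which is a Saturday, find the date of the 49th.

The 49th occurrence is 48 intervals after the first: 48 × 4 = 192 days after 28 June 2042.
June has 30 days — 2 days to the end of June leaves 190.
July has 31 days (159 left).
August has 31 days (128 left).
September has 30 days (98 left).
October has 31 days (67 left).
November has 30 days (37 left).
December has 31 days (6 left).
6 days into January → 6 January 2043.

6 January 2043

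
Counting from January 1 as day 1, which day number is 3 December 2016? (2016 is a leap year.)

338

Days in months before December: 31 + 29 + 31 + 30 + 31 + 30 + 31 + 31 + 30 + 31 + 30 = 335.
Plus 3 days into December → day 338.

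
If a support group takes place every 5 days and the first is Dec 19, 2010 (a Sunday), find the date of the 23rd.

Apr 8, 2011

The 23rd occurrence is 22 intervals after the first: 22 × 5 = 110 days after Dec 19, 2010.
Dec has 31 days — 12 days to the end of Dec leaves 98.
Jan has 31 days (67 left).
Feb has 28 days (39 left).
Mar has 31 days (8 left).
8 days into Apr → Apr 8, 2011.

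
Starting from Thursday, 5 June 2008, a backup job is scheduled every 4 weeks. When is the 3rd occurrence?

The 3rd occurrence is 2 intervals after the first: 2 × 28 = 56 days after 5 June 2008.
June has 30 days — 25 days to the end of June leaves 31.
31 days into July → 31 July 2008.

31 July 2008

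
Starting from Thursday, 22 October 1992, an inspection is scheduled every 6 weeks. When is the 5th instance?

8 April 1993

The 5th occurrence is 4 intervals after the first: 4 × 42 = 168 days after 22 October 1992.
October has 31 days — 9 days to the end of October leaves 159.
November has 30 days (129 left).
December has 31 days (98 left).
January has 31 days (67 left).
February has 28 days (39 left).
March has 31 days (8 left).
8 days into April → 8 April 1993.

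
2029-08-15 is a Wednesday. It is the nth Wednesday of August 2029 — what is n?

3rd

Day 15 falls in week ⌈15/7⌉ of the month.
Days 1–7 hold the 1st Wednesday, 8–14 the 2nd, 15–21 the 3rd, 22–28 the 4th, 29–31 the 5th.
15 is in the range for the 3rd.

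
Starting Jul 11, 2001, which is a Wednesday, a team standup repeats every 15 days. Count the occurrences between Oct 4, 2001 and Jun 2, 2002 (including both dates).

Occurrences land 15·i days after Jul 11, 2001 for i = 0, 1, 2, …
Oct 4, 2001 is 85 days after the start; 85 ÷ 15 = 5 remainder 10; since the remainder is 10, round up to i = 6. First occurrence in the window: #7 on Oct 9, 2001 (6×15 = 90 days in).
Jun 2, 2002 is 326 days after the start; 326 ÷ 15 = 21 remainder 11. Last occurrence in the window: #22 on May 22, 2002.
Occurrences #7 through #22: 16 in total.

16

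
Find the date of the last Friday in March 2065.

March 27, 2065

March 2065 begins on a Sunday, so the first Friday is March 6 (5 days later).
March 2065 has 31 days. Adding weeks: 6, 13, 20, 27 — the last one ≤ 31 is the 27th.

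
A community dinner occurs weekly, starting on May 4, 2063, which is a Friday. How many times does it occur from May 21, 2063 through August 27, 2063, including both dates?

Occurrences land 7·i days after May 4, 2063 for i = 0, 1, 2, …
May 21, 2063 is 17 days after the start; 17 ÷ 7 = 2 remainder 3; since the remainder is 3, round up to i = 3. First occurrence in the window: #4 on May 25, 2063 (3×7 = 21 days in).
August 27, 2063 is 115 days after the start; 115 ÷ 7 = 16 remainder 3. Last occurrence in the window: #17 on August 24, 2063.
Occurrences #4 through #17: 14 in total.

14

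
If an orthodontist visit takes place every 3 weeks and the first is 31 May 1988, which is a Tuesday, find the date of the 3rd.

12 July 1988

The 3rd occurrence is 2 intervals after the first: 2 × 21 = 42 days after 31 May 1988.
May has 31 days — 0 days to the end of May leaves 42.
June has 30 days (12 left).
12 days into July → 12 July 1988.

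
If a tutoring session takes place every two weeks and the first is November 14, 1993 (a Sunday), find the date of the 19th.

The 19th occurrence is 18 intervals after the first: 18 × 14 = 252 days after November 14, 1993.
November has 30 days — 16 days to the end of November leaves 236.
December has 31 days (205 left).
January has 31 days (174 left).
February has 28 days (146 left).
March has 31 days (115 left).
April has 30 days (85 left).
May has 31 days (54 left).
June has 30 days (24 left).
24 days into July → July 24, 1994.

July 24, 1994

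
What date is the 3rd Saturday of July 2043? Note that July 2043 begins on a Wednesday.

July 18, 2043

July 2043 begins on a Wednesday, so the first Saturday is July 4 (3 days later).
The 3rd Saturday is 2 weeks later: 4 + 14 = 18.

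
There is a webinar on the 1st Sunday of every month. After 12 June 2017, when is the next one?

June 2017 starts on a Thursday, so its 1st Sunday is 4 June 2017 (3 days in).
That is not after 12 June 2017, so look at July 2017.
July 2017 starts on a Saturday, so its 1st Sunday is 2 July 2017 (1 day in).

2 July 2017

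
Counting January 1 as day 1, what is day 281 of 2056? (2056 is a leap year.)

Oct 7, 2056

Jan has 31 days (281 − 31 = 250 remain).
Feb has 29 days (250 − 29 = 221 remain).
Mar has 31 days (221 − 31 = 190 remain).
Apr has 30 days (190 − 30 = 160 remain).
May has 31 days (160 − 31 = 129 remain).
Jun has 30 days (129 − 30 = 99 remain).
Jul has 31 days (99 − 31 = 68 remain).
Aug has 31 days (68 − 31 = 37 remain).
Sep has 30 days (37 − 30 = 7 remain).
7 into Oct → Oct 7.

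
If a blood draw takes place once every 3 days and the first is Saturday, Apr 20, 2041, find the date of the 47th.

The 47th occurrence is 46 intervals after the first: 46 × 3 = 138 days after Apr 20, 2041.
Apr has 30 days — 10 days to the end of Apr leaves 128.
May has 31 days (97 left).
Jun has 30 days (67 left).
Jul has 31 days (36 left).
Aug has 31 days (5 left).
5 days into Sep → Sep 5, 2041.

Sep 5, 2041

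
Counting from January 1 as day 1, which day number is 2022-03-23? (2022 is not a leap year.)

Days in months before March: 31 + 28 = 59.
Plus 23 days into March → day 82.

82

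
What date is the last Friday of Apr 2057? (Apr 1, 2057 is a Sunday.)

Apr 27, 2057

Apr 2057 begins on a Sunday, so the first Friday is Apr 6 (5 days later).
Apr 2057 has 30 days. Adding weeks: 6, 13, 20, 27 — the last one ≤ 30 is the 27th.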